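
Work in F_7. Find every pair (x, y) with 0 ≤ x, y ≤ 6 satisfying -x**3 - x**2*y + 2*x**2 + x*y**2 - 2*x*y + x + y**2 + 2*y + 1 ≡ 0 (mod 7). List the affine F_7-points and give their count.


Affine F_7-points: {(0, 6), (2, 1), (3, 1), (3, 4), (4, 4), (4, 6), (5, 4), (5, 5), (6, 6)}; count = 9.

For each of the 49 pairs (x, y) ∈ F_7², evaluate f(x, y) mod 7. Record the zeros.
  x = 0: [0↦1, 1↦4, 2↦2, 3↦2, 4↦4, 5↦1, 6↦0]  zeros at y ∈ {6}
  x = 1: [0↦3, 1↦4, 2↦2, 3↦4, 4↦3, 5↦6, 6↦6]  zeros at y ∈ ∅
  x = 2: [0↦3, 1↦0, 2↦3, 3↦5, 4↦6, 5↦6, 6↦5]  zeros at y ∈ {1}
  x = 3: [0↦2, 1↦0, 2↦6, 3↦6, 4↦0, 5↦2, 6↦5]  zeros at y ∈ {1, 4}
  x = 4: [0↦1, 1↦5, 2↦5, 3↦1, 4↦0, 5↦2, 6↦0]  zeros at y ∈ {4, 6}
  x = 5: [0↦1, 1↦2, 2↦1, 3↦5, 4↦0, 5↦0, 6↦5]  zeros at y ∈ {4, 5}
  x = 6: [0↦3, 1↦6, 2↦2, 3↦5, 4↦1, 5↦4, 6↦0]  zeros at y ∈ {6}
Collecting zeros: affine points = {(0, 6), (2, 1), (3, 1), (3, 4), (4, 4), (4, 6), (5, 4), (5, 5), (6, 6)}.
Total count |C(F_7)_aff| = 9.


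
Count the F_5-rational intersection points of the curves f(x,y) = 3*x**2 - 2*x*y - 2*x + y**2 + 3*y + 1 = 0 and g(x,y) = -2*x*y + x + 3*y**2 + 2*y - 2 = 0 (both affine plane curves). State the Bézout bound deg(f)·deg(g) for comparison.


Common zeros: {(3, 1), (3, 2)}; count = 2; Bézout bound = 4.

deg(f) = 2, deg(g) = 2, so Bézout bound = 4.
Scan x ∈ F_5. For each x, list the y ∈ F_5 with f(x, y) ≡ 0 and those with g(x, y) ≡ 0 (mod 5); the common zeros in that column are the intersection.
  x = 0: f ≡ 0 at y ∈ {1}; g ≡ 0 at y ∈ ∅; common: ∅.
  x = 1: f ≡ 0 at y ∈ ∅; g ≡ 0 at y ∈ ∅; common: ∅.
  x = 2: f ≡ 0 at y ∈ {3}; g ≡ 0 at y ∈ {0, 4}; common: ∅.
  x = 3: f ≡ 0 at y ∈ {1, 2}; g ≡ 0 at y ∈ {1, 2}; common: {1, 2}.
  x = 4: f ≡ 0 at y ∈ {2, 3}; g ≡ 0 at y ∈ ∅; common: ∅.
Collecting: common zeros = {(3, 1), (3, 2)}, so the count is 2.
Comparison with the Bézout bound: 2 ≤ 4 = deg(f)·deg(g), as expected for curves with no common component (the affine F_5-count falls short of the bound because intersections may lie at infinity, over extension fields, or carry multiplicity).


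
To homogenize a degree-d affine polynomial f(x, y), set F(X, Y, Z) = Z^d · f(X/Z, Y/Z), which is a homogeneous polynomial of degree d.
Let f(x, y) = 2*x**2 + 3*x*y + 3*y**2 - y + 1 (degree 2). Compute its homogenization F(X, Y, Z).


F(X, Y, Z) = 2*X**2 + 3*X*Y + 3*Y**2 - Y*Z + Z**2

deg(f) = 2.
Substitute x = X/Z, y = Y/Z into f, then multiply by Z^2.
  monomial 2·x^2·y^0 ↦ 2·X^2·Y^0·Z^0.
  monomial 3·x^1·y^1 ↦ 3·X^1·Y^1·Z^0.
  monomial 3·x^0·y^2 ↦ 3·X^0·Y^2·Z^0.
  monomial -1·x^0·y^1 ↦ -1·X^0·Y^1·Z^1.
  monomial 1·x^0·y^0 ↦ 1·X^0·Y^0·Z^2.
Collecting: F(X, Y, Z) = 2*X**2 + 3*X*Y + 3*Y**2 - Y*Z + Z**2.


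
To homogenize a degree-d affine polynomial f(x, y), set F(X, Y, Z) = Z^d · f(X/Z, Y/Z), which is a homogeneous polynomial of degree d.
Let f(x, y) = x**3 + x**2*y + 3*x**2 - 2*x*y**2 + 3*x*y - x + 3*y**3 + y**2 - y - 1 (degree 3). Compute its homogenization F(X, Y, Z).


F(X, Y, Z) = X**3 + X**2*Y + 3*X**2*Z - 2*X*Y**2 + 3*X*Y*Z - X*Z**2 + 3*Y**3 + Y**2*Z - Y*Z**2 - Z**3

deg(f) = 3.
Substitute x = X/Z, y = Y/Z into f, then multiply by Z^3.
  monomial 1·x^3·y^0 ↦ 1·X^3·Y^0·Z^0.
  monomial 1·x^2·y^1 ↦ 1·X^2·Y^1·Z^0.
  monomial 3·x^2·y^0 ↦ 3·X^2·Y^0·Z^1.
  monomial -2·x^1·y^2 ↦ -2·X^1·Y^2·Z^0.
  monomial 3·x^1·y^1 ↦ 3·X^1·Y^1·Z^1.
  monomial -1·x^1·y^0 ↦ -1·X^1·Y^0·Z^2.
  monomial 3·x^0·y^3 ↦ 3·X^0·Y^3·Z^0.
  monomial 1·x^0·y^2 ↦ 1·X^0·Y^2·Z^1.
  monomial -1·x^0·y^1 ↦ -1·X^0·Y^1·Z^2.
  monomial -1·x^0·y^0 ↦ -1·X^0·Y^0·Z^3.
Collecting: F(X, Y, Z) = X**3 + X**2*Y + 3*X**2*Z - 2*X*Y**2 + 3*X*Y*Z - X*Z**2 + 3*Y**3 + Y**2*Z - Y*Z**2 - Z**3.


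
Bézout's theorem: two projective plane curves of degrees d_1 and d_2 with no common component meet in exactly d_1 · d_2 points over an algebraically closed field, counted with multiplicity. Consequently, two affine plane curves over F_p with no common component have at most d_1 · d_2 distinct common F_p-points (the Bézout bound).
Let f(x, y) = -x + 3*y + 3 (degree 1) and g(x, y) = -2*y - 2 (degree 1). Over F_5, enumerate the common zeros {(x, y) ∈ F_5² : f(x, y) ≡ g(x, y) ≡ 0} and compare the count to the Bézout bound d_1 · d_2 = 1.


Common zeros: {(0, 4)}; count = 1; Bézout bound = 1.

deg(f) = 1, deg(g) = 1, so Bézout bound = 1.
Scan x ∈ F_5. For each x, list the y ∈ F_5 with f(x, y) ≡ 0 and those with g(x, y) ≡ 0 (mod 5); the common zeros in that column are the intersection.
  x = 0: f ≡ 0 at y ∈ {4}; g ≡ 0 at y ∈ {4}; common: {4}.
  x = 1: f ≡ 0 at y ∈ {1}; g ≡ 0 at y ∈ {4}; common: ∅.
  x = 2: f ≡ 0 at y ∈ {3}; g ≡ 0 at y ∈ {4}; common: ∅.
  x = 3: f ≡ 0 at y ∈ {0}; g ≡ 0 at y ∈ {4}; common: ∅.
  x = 4: f ≡ 0 at y ∈ {2}; g ≡ 0 at y ∈ {4}; common: ∅.
Collecting: common zeros = {(0, 4)}, so the count is 1.
Comparison with the Bézout bound: 1 ≤ 1 = deg(f)·deg(g), as expected for curves with no common component (the bound is attained).


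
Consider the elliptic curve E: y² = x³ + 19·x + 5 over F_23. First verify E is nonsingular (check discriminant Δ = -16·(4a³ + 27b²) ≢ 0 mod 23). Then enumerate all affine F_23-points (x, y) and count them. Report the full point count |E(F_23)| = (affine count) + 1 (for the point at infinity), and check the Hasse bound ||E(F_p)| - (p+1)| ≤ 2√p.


Affine points = {(1, 5), (1, 18), (5, 8), (5, 15), (6, 6), (6, 17), (8, 5), (8, 18), (9, 10), (9, 13), (11, 2), (11, 21), (12, 11), (12, 12), (14, 5), (14, 18), (15, 10), (15, 13), (16, 9), (16, 14), (19, 7), (19, 16), (20, 6), (20, 17), (22, 10), (22, 13)}; affine count = 26; |E(F_23)| = 27.

Discriminant check: Δ ∝ 4a³ + 27b² = 4·19³ + 27·5² = 4·6859 + 27·25 ≡ 5 (mod 23). Nonzero ⇒ E is nonsingular.
For each x ∈ F_23, compute rhs = x³ + 19·x + 5 mod 23, then count y ∈ F_23 with y² ≡ rhs.
  x = 0: rhs = 5, matching y values: none (0 points).
  x = 1: rhs = 2, matching y values: 5, 18 (2 points).
  x = 2: rhs = 5, matching y values: none (0 points).
  x = 3: rhs = 20, matching y values: none (0 points).
  x = 4: rhs = 7, matching y values: none (0 points).
  x = 5: rhs = 18, matching y values: 8, 15 (2 points).
  x = 6: rhs = 13, matching y values: 6, 17 (2 points).
  x = 7: rhs = 21, matching y values: none (0 points).
  x = 8: rhs = 2, matching y values: 5, 18 (2 points).
  x = 9: rhs = 8, matching y values: 10, 13 (2 points).
  x = 10: rhs = 22, matching y values: none (0 points).
  x = 11: rhs = 4, matching y values: 2, 21 (2 points).
  x = 12: rhs = 6, matching y values: 11, 12 (2 points).
  x = 13: rhs = 11, matching y values: none (0 points).
  x = 14: rhs = 2, matching y values: 5, 18 (2 points).
  x = 15: rhs = 8, matching y values: 10, 13 (2 points).
  x = 16: rhs = 12, matching y values: 9, 14 (2 points).
  x = 17: rhs = 20, matching y values: none (0 points).
  x = 18: rhs = 15, matching y values: none (0 points).
  x = 19: rhs = 3, matching y values: 7, 16 (2 points).
  x = 20: rhs = 13, matching y values: 6, 17 (2 points).
  x = 21: rhs = 5, matching y values: none (0 points).
  x = 22: rhs = 8, matching y values: 10, 13 (2 points).
Total affine count: 26.
Full point count |E(F_23)| = 26 + 1 = 27.
Hasse bound: |27 − (23+1)| = |3| = 3 ≤ 2√23 ≈ 9.5917 ✓.


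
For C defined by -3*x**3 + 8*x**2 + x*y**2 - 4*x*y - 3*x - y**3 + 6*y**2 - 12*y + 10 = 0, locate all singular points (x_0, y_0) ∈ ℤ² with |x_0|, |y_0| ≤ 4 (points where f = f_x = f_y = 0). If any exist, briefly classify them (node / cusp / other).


Singular points: {(1, 2)}; classification: node.

Compute partial derivatives:
  f_x = -9*x**2 + 16*x + y**2 - 4*y - 3.
  f_y = 2*x*y - 4*x - 3*y**2 + 12*y - 12.
Scan x_0 ∈ {−4, ..., 4}. For each x_0, f_y(x_0, y) is a polynomial in y; find its integer roots y ∈ {−4, ..., 4}, then test f_x and f at those candidates.
  x = -4: f_y(-4, y) = -3*y**2 + 4*y + 4; vanishes at y ∈ {2}. (-4, 2): f_x = -215 ≠ 0.
  x = -3: f_y(-3, y) = -3*y**2 + 6*y; vanishes at y ∈ {0, 2}. (-3, 0): f_x = -132 ≠ 0; (-3, 2): f_x = -136 ≠ 0.
  x = -2: f_y(-2, y) = -3*y**2 + 8*y - 4; vanishes at y ∈ {2}. (-2, 2): f_x = -75 ≠ 0.
  x = -1: f_y(-1, y) = -3*y**2 + 10*y - 8; vanishes at y ∈ {2}. (-1, 2): f_x = -32 ≠ 0.
  x = 0: f_y(0, y) = -3*y**2 + 12*y - 12; vanishes at y ∈ {2}. (0, 2): f_x = -7 ≠ 0.
  x = 1: f_y(1, y) = -3*y**2 + 14*y - 16; vanishes at y ∈ {2}. (1, 2): f_x = 0, f = 0 — SINGULAR.
  x = 2: f_y(2, y) = -3*y**2 + 16*y - 20; vanishes at y ∈ {2}. (2, 2): f_x = -11 ≠ 0.
  x = 3: f_y(3, y) = -3*y**2 + 18*y - 24; vanishes at y ∈ {2, 4}. (3, 2): f_x = -40 ≠ 0; (3, 4): f_x = -36 ≠ 0.
  x = 4: f_y(4, y) = -3*y**2 + 20*y - 28; vanishes at y ∈ {2}. (4, 2): f_x = -87 ≠ 0.
Only singular point on the grid: (1, 2).
Classify: substitute x = 1 + u, y = 2 + v and expand: f = -3*u**3 - u**2 + u*v**2 - v**3 + v**2.
No constant or linear terms (consistent with a singular point). Quadratic part: -u**2 + v**2. Cubic part: -3*u**3 + u*v**2 - v**3.
The quadratic part v**2 - u**2 = (v − u)(v + u) splits into two distinct linear factors, so there are two distinct tangent lines y − 2 = ±(x − 1) — this is a node (ordinary double point).
Classification: node.


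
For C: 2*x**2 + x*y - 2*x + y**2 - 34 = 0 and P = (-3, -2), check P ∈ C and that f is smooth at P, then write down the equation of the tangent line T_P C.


Tangent line at P: -16*x - 7*y - 62 = 0.

Step 1: f(-3, -2) = 0, so P lies on C.
Step 2: partial derivatives
  f_x(x, y) = 4*x + y - 2, f_y(x, y) = x + 2*y.
  f_x(P) = -16, f_y(P) = -7 (gradient nonzero, so P is smooth).
Step 3: tangent line at P: -16·(x − -3) + -7·(y − -2) = 0.
Expanding: -16*x - 7*y - 62 = 0.


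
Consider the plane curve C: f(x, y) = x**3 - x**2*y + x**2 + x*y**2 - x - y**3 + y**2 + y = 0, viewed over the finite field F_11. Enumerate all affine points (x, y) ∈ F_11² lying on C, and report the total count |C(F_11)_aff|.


Affine F_11-points: {(0, 0), (0, 4), (0, 8), (1, 6), (2, 5), (3, 0), (5, 10), (6, 4), (6, 5), (6, 9), (7, 0), (7, 3), (7, 5), (8, 4), (10, 1)}; count = 15.

For each of the 121 pairs (x, y) ∈ F_11², evaluate f(x, y) mod 11. Record the zeros.
  x = 0: [0↦0, 1↦1, 2↦9, 3↦7, 4↦0, 5↦4, 6↦2, 7↦10, 8↦0, 9↦10, 10↦1]  zeros at y ∈ {0, 4, 8}
  x = 1: [0↦1, 1↦2, 2↦1, 3↦3, 4↦2, 5↦3, 6↦0, 7↦9, 8↦2, 9↦6, 10↦4]  zeros at y ∈ {6}
  x = 2: [0↦10, 1↦9, 2↦8, 3↦1, 4↦4, 5↦0, 6↦5, 7↦2, 8↦7, 9↦3, 10↦6]  zeros at y ∈ {5}
  x = 3: [0↦0, 1↦6, 2↦3, 3↦7, 4↦1, 5↦1, 6↦1, 7↦6, 8↦10, 9↦7, 10↦2]  zeros at y ∈ {0}
  x = 4: [0↦10, 1↦10, 2↦3, 3↦5, 4↦10, 5↦1, 6↦5, 7↦5, 8↦6, 9↦2, 10↦9]  zeros at y ∈ ∅
  x = 5: [0↦2, 1↦5, 2↦3, 3↦1, 4↦4, 5↦6, 6↦1, 7↦5, 8↦1, 9↦5, 10↦0]  zeros at y ∈ {10}
  x = 6: [0↦4, 1↦8, 2↦9, 3↦1, 4↦0, 5↦0, 6↦6, 7↦1, 8↦1, 9↦0, 10↦3]  zeros at y ∈ {4, 5, 9}
  x = 7: [0↦0, 1↦3, 2↦5, 3↦0, 4↦4, 5↦0, 6↦4, 7↦10, 8↦1, 9↦4, 10↦2]  zeros at y ∈ {0, 3, 5}
  x = 8: [0↦7, 1↦7, 2↦8, 3↦4, 4↦0, 5↦1, 6↦1, 7↦5, 8↦7, 9↦1, 10↦3]  zeros at y ∈ {4}
  x = 9: [0↦9, 1↦4, 2↦2, 3↦8, 4↦5, 5↦9, 6↦3, 7↦3, 8↦3, 9↦8, 10↦1]  zeros at y ∈ ∅
  x = 10: [0↦1, 1↦0, 2↦4, 3↦7, 4↦3, 5↦8, 6↦5, 7↦10, 8↦6, 9↦9, 10↦2]  zeros at y ∈ {1}
Collecting zeros: affine points = {(0, 0), (0, 4), (0, 8), (1, 6), (2, 5), (3, 0), (5, 10), (6, 4), (6, 5), (6, 9), (7, 0), (7, 3), (7, 5), (8, 4), (10, 1)}.
Total count |C(F_11)_aff| = 15.


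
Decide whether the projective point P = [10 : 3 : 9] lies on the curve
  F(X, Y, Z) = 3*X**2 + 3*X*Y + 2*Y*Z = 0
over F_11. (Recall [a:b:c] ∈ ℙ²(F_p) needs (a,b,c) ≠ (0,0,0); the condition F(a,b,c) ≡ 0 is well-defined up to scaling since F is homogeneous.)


F(10,3,9) ≡ 4 (mod 11); P is NOT on the curve.

Evaluate F(10, 3, 9) term-by-term (mod 11).
  3*X**2 ↦ 3·100·1·1 = 300
  3*X*Y ↦ 3·10·3·1 = 90
  2*Y*Z ↦ 2·1·3·9 = 54
Sum: F(10, 3, 9) = (300) + (90) + (54) = 444.
Reducing mod 11: 444 ≡ 4 (mod 11).
Since F(a, b, c) ≡ 4 ≠ 0 (mod 11), P does NOT lie on the curve.


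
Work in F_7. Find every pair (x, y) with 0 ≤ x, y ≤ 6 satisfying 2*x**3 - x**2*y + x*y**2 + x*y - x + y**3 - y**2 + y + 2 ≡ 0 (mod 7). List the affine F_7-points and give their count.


Affine F_7-points: {(1, 5), (2, 3), (2, 5), (3, 5), (4, 0), (4, 1), (4, 3), (6, 3)}; count = 8.

For each of the 49 pairs (x, y) ∈ F_7², evaluate f(x, y) mod 7. Record the zeros.
  x = 0: [0↦2, 1↦3, 2↦1, 3↦2, 4↦5, 5↦2, 6↦6]  zeros at y ∈ ∅
  x = 1: [0↦3, 1↦5, 2↦6, 3↦5, 4↦1, 5↦0, 6↦1]  zeros at y ∈ {5}
  x = 2: [0↦2, 1↦3, 2↦5, 3↦0, 4↦1, 5↦0, 6↦3]  zeros at y ∈ {3, 5}
  x = 3: [0↦4, 1↦2, 2↦3, 3↦6, 4↦3, 5↦0, 6↦3]  zeros at y ∈ {5}
  x = 4: [0↦0, 1↦0, 2↦5, 3↦0, 4↦5, 5↦5, 6↦6]  zeros at y ∈ {0, 1, 3}
  x = 5: [0↦2, 1↦2, 2↦2, 3↦1, 4↦5, 5↦6, 6↦3]  zeros at y ∈ ∅
  x = 6: [0↦1, 1↦6, 2↦6, 3↦0, 4↦1, 5↦1, 6↦6]  zeros at y ∈ {3}
Collecting zeros: affine points = {(1, 5), (2, 3), (2, 5), (3, 5), (4, 0), (4, 1), (4, 3), (6, 3)}.
Total count |C(F_7)_aff| = 8.


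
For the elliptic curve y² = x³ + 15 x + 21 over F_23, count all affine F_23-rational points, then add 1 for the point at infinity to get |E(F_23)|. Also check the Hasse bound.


Affine points = {(2, 6), (2, 17), (3, 1), (3, 22), (7, 3), (7, 20), (8, 3), (8, 20), (14, 10), (14, 13), (19, 9), (19, 14), (20, 8), (20, 15), (21, 11), (21, 12)}; affine count = 16; |E(F_23)| = 17.

Discriminant check: Δ ∝ 4a³ + 27b² = 4·15³ + 27·21² = 4·3375 + 27·441 ≡ 15 (mod 23). Nonzero ⇒ E is nonsingular.
For each x ∈ F_23, compute rhs = x³ + 15·x + 21 mod 23, then count y ∈ F_23 with y² ≡ rhs.
  x = 0: rhs = 21, matching y values: none (0 points).
  x = 1: rhs = 14, matching y values: none (0 points).
  x = 2: rhs = 13, matching y values: 6, 17 (2 points).
  x = 3: rhs = 1, matching y values: 1, 22 (2 points).
  x = 4: rhs = 7, matching y values: none (0 points).
  x = 5: rhs = 14, matching y values: none (0 points).
  x = 6: rhs = 5, matching y values: none (0 points).
  x = 7: rhs = 9, matching y values: 3, 20 (2 points).
  x = 8: rhs = 9, matching y values: 3, 20 (2 points).
  x = 9: rhs = 11, matching y values: none (0 points).
  x = 10: rhs = 21, matching y values: none (0 points).
  x = 11: rhs = 22, matching y values: none (0 points).
  x = 12: rhs = 20, matching y values: none (0 points).
  x = 13: rhs = 21, matching y values: none (0 points).
  x = 14: rhs = 8, matching y values: 10, 13 (2 points).
  x = 15: rhs = 10, matching y values: none (0 points).
  x = 16: rhs = 10, matching y values: none (0 points).
  x = 17: rhs = 14, matching y values: none (0 points).
  x = 18: rhs = 5, matching y values: none (0 points).
  x = 19: rhs = 12, matching y values: 9, 14 (2 points).
  x = 20: rhs = 18, matching y values: 8, 15 (2 points).
  x = 21: rhs = 6, matching y values: 11, 12 (2 points).
  x = 22: rhs = 5, matching y values: none (0 points).
Total affine count: 16.
Full point count |E(F_23)| = 16 + 1 = 17.
Hasse bound: |17 − (23+1)| = |-7| = 7 ≤ 2√23 ≈ 9.5917 ✓.


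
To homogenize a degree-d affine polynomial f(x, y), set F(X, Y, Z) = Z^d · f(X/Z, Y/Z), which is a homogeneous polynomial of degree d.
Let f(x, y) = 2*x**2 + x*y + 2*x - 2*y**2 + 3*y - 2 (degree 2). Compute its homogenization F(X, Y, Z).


F(X, Y, Z) = 2*X**2 + X*Y + 2*X*Z - 2*Y**2 + 3*Y*Z - 2*Z**2

deg(f) = 2.
Substitute x = X/Z, y = Y/Z into f, then multiply by Z^2.
  monomial 2·x^2·y^0 ↦ 2·X^2·Y^0·Z^0.
  monomial 1·x^1·y^1 ↦ 1·X^1·Y^1·Z^0.
  monomial 2·x^1·y^0 ↦ 2·X^1·Y^0·Z^1.
  monomial -2·x^0·y^2 ↦ -2·X^0·Y^2·Z^0.
  monomial 3·x^0·y^1 ↦ 3·X^0·Y^1·Z^1.
  monomial -2·x^0·y^0 ↦ -2·X^0·Y^0·Z^2.
Collecting: F(X, Y, Z) = 2*X**2 + X*Y + 2*X*Z - 2*Y**2 + 3*Y*Z - 2*Z**2.


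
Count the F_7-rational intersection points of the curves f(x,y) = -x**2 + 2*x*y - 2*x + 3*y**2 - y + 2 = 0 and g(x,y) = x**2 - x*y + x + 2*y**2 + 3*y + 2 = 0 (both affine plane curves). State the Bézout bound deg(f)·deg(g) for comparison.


Common zeros: {(2, 5)}; count = 1; Bézout bound = 4.

deg(f) = 2, deg(g) = 2, so Bézout bound = 4.
Scan x ∈ F_7. For each x, list the y ∈ F_7 with f(x, y) ≡ 0 and those with g(x, y) ≡ 0 (mod 7); the common zeros in that column are the intersection.
  x = 0: f ≡ 0 at y ∈ ∅; g ≡ 0 at y ∈ {1}; common: ∅.
  x = 1: f ≡ 0 at y ∈ ∅; g ≡ 0 at y ∈ {3}; common: ∅.
  x = 2: f ≡ 0 at y ∈ {1, 5}; g ≡ 0 at y ∈ {5}; common: {5}.
  x = 3: f ≡ 0 at y ∈ ∅; g ≡ 0 at y ∈ {0}; common: ∅.
  x = 4: f ≡ 0 at y ∈ ∅; g ≡ 0 at y ∈ {2}; common: ∅.
  x = 5: f ≡ 0 at y ∈ {1, 3}; g ≡ 0 at y ∈ {4}; common: ∅.
  x = 6: f ≡ 0 at y ∈ {3, 5}; g ≡ 0 at y ∈ {6}; common: ∅.
Collecting: common zeros = {(2, 5)}, so the count is 1.
Comparison with the Bézout bound: 1 ≤ 4 = deg(f)·deg(g), as expected for curves with no common component (the affine F_7-count falls short of the bound because intersections may lie at infinity, over extension fields, or carry multiplicity).


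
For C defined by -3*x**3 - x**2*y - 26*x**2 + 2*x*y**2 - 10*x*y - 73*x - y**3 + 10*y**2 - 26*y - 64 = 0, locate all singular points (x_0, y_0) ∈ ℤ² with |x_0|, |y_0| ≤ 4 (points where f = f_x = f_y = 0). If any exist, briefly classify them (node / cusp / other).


Singular points: {(-3, 1)}; classification: cusp.

Compute partial derivatives:
  f_x = -9*x**2 - 2*x*y - 52*x + 2*y**2 - 10*y - 73.
  f_y = -x**2 + 4*x*y - 10*x - 3*y**2 + 20*y - 26.
Scan x_0 ∈ {−4, ..., 4}. For each x_0, f_y(x_0, y) is a polynomial in y; find its integer roots y ∈ {−4, ..., 4}, then test f_x and f at those candidates.
  x = -4: f_y(-4, y) = -3*y**2 + 4*y - 2; no integer root y with |y| ≤ 4.
  x = -3: f_y(-3, y) = -3*y**2 + 8*y - 5; vanishes at y ∈ {1}. (-3, 1): f_x = 0, f = 0 — SINGULAR.
  x = -2: f_y(-2, y) = -3*y**2 + 12*y - 10; no integer root y with |y| ≤ 4.
  x = -1: f_y(-1, y) = -3*y**2 + 16*y - 17; no integer root y with |y| ≤ 4.
  x = 0: f_y(0, y) = -3*y**2 + 20*y - 26; no integer root y with |y| ≤ 4.
  x = 1: f_y(1, y) = -3*y**2 + 24*y - 37; no integer root y with |y| ≤ 4.
  x = 2: f_y(2, y) = -3*y**2 + 28*y - 50; no integer root y with |y| ≤ 4.
  x = 3: f_y(3, y) = -3*y**2 + 32*y - 65; no integer root y with |y| ≤ 4.
  x = 4: f_y(4, y) = -3*y**2 + 36*y - 82; no integer root y with |y| ≤ 4.
Only singular point on the grid: (-3, 1).
Classify: substitute x = -3 + u, y = 1 + v and expand: f = -3*u**3 - u**2*v + 2*u*v**2 - v**3 + v**2.
No constant or linear terms (consistent with a singular point). Quadratic part: v**2. Cubic part: -3*u**3 - u**2*v + 2*u*v**2 - v**3.
The quadratic part v**2 is a perfect square, so there is a single (double) tangent line v = 0, i.e. y = 1. Restricting the cubic part to that line (v = 0) leaves -3*u**3 ≠ 0, so f is not divisible by v and the branch is v² ≈ 3*u**3 to lowest order — this is a cusp.
Classification: cusp.


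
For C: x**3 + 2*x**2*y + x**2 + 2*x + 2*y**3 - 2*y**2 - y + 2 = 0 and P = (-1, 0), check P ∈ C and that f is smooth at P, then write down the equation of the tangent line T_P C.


Tangent line at P: 3*x + y + 3 = 0.

Step 1: f(-1, 0) = 0, so P lies on C.
Step 2: partial derivatives
  f_x(x, y) = 3*x**2 + 4*x*y + 2*x + 2, f_y(x, y) = 2*x**2 + 6*y**2 - 4*y - 1.
  f_x(P) = 3, f_y(P) = 1 (gradient nonzero, so P is smooth).
Step 3: tangent line at P: 3·(x − -1) + 1·(y − 0) = 0.
Expanding: 3*x + y + 3 = 0.


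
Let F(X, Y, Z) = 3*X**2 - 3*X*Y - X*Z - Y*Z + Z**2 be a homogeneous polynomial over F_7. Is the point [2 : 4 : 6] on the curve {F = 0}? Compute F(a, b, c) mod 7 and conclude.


F(2,4,6) ≡ 2 (mod 7); P is NOT on the curve.

Evaluate F(2, 4, 6) term-by-term (mod 7).
  3*X**2 ↦ 3·4·1·1 = 12
  -3*X*Y ↦ -3·2·4·1 = -24
  -X*Z ↦ -1·2·1·6 = -12
  -Y*Z ↦ -1·1·4·6 = -24
  Z**2 ↦ 1·1·1·36 = 36
Sum: F(2, 4, 6) = (12) + (-24) + (-12) + (-24) + (36) = -12.
Reducing mod 7: -12 ≡ 2 (mod 7).
Since F(a, b, c) ≡ 2 ≠ 0 (mod 7), P does NOT lie on the curve.


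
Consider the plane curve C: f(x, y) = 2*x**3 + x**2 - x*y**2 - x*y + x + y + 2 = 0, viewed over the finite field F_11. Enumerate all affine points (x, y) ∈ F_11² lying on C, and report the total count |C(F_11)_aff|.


Affine F_11-points: {(0, 9), (4, 1), (6, 3), (6, 9), (7, 2), (7, 5), (10, 0), (10, 9)}; count = 8.

For each of the 121 pairs (x, y) ∈ F_11², evaluate f(x, y) mod 11. Record the zeros.
  x = 0: [0↦2, 1↦3, 2↦4, 3↦5, 4↦6, 5↦7, 6↦8, 7↦9, 8↦10, 9↦0, 10↦1]  zeros at y ∈ {9}
  x = 1: [0↦6, 1↦5, 2↦2, 3↦8, 4↦1, 5↦3, 6↦3, 7↦1, 8↦8, 9↦2, 10↦5]  zeros at y ∈ ∅
  x = 2: [0↦2, 1↦10, 2↦3, 3↦3, 4↦10, 5↦2, 6↦1, 7↦7, 8↦9, 9↦7, 10↦1]  zeros at y ∈ ∅
  x = 3: [0↦2, 1↦8, 2↦8, 3↦2, 4↦1, 5↦5, 6↦3, 7↦6, 8↦3, 9↦5, 10↦1]  zeros at y ∈ ∅
  x = 4: [0↦7, 1↦0, 2↦7, 3↦6, 4↦8, 5↦2, 6↦10, 7↦10, 8↦2, 9↦8, 10↦6]  zeros at y ∈ {1}
  x = 5: [0↦7, 1↦9, 2↦1, 3↦5, 4↦10, 5↦5, 6↦1, 7↦9, 8↦7, 9↦6, 10↦6]  zeros at y ∈ ∅
  x = 6: [0↦3, 1↦3, 2↦2, 3↦0, 4↦8, 5↦4, 6↦10, 7↦4, 8↦8, 9↦0, 10↦2]  zeros at y ∈ {3, 9}
  x = 7: [0↦7, 1↦5, 2↦0, 3↦3, 4↦3, 5↦0, 6↦5, 7↦7, 8↦6, 9↦2, 10↦6]  zeros at y ∈ {2, 5}
  x = 8: [0↦9, 1↦5, 2↦7, 3↦4, 4↦7, 5↦5, 6↦9, 7↦8, 8↦2, 9↦2, 10↦8]  zeros at y ∈ ∅
  x = 9: [0↦10, 1↦4, 2↦2, 3↦4, 4↦10, 5↦9, 6↦1, 7↦8, 8↦8, 9↦1, 10↦9]  zeros at y ∈ ∅
  x = 10: [0↦0, 1↦3, 2↦8, 3↦4, 4↦2, 5↦2, 6↦4, 7↦8, 8↦3, 9↦0, 10↦10]  zeros at y ∈ {0, 9}
Collecting zeros: affine points = {(0, 9), (4, 1), (6, 3), (6, 9), (7, 2), (7, 5), (10, 0), (10, 9)}.
Total count |C(F_11)_aff| = 8.


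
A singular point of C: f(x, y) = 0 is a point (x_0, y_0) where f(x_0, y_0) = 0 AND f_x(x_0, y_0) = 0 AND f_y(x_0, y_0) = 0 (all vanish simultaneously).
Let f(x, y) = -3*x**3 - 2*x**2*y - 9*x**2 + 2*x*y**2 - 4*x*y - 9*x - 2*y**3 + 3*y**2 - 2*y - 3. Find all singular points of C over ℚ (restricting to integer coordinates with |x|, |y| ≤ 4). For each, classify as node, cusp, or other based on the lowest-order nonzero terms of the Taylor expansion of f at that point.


Singular points: {(-1, 0)}; classification: cusp.

Compute partial derivatives:
  f_x = -9*x**2 - 4*x*y - 18*x + 2*y**2 - 4*y - 9.
  f_y = -2*x**2 + 4*x*y - 4*x - 6*y**2 + 6*y - 2.
Scan x_0 ∈ {−4, ..., 4}. For each x_0, f_y(x_0, y) is a polynomial in y; find its integer roots y ∈ {−4, ..., 4}, then test f_x and f at those candidates.
  x = -4: f_y(-4, y) = -6*y**2 - 10*y - 18; no integer root y with |y| ≤ 4.
  x = -3: f_y(-3, y) = -6*y**2 - 6*y - 8; no integer root y with |y| ≤ 4.
  x = -2: f_y(-2, y) = -6*y**2 - 2*y - 2; no integer root y with |y| ≤ 4.
  x = -1: f_y(-1, y) = -6*y**2 + 2*y; vanishes at y ∈ {0}. (-1, 0): f_x = 0, f = 0 — SINGULAR.
  x = 0: f_y(0, y) = -6*y**2 + 6*y - 2; no integer root y with |y| ≤ 4.
  x = 1: f_y(1, y) = -6*y**2 + 10*y - 8; no integer root y with |y| ≤ 4.
  x = 2: f_y(2, y) = -6*y**2 + 14*y - 18; no integer root y with |y| ≤ 4.
  x = 3: f_y(3, y) = -6*y**2 + 18*y - 32; no integer root y with |y| ≤ 4.
  x = 4: f_y(4, y) = -6*y**2 + 22*y - 50; no integer root y with |y| ≤ 4.
Only singular point on the grid: (-1, 0).
Classify: substitute x = -1 + u, y = 0 + v and expand: f = -3*u**3 - 2*u**2*v + 2*u*v**2 - 2*v**3 + v**2.
No constant or linear terms (consistent with a singular point). Quadratic part: v**2. Cubic part: -3*u**3 - 2*u**2*v + 2*u*v**2 - 2*v**3.
The quadratic part v**2 is a perfect square, so there is a single (double) tangent line v = 0, i.e. y = 0. Restricting the cubic part to that line (v = 0) leaves -3*u**3 ≠ 0, so f is not divisible by v and the branch is v² ≈ 3*u**3 to lowest order — this is a cusp.
Classification: cusp.


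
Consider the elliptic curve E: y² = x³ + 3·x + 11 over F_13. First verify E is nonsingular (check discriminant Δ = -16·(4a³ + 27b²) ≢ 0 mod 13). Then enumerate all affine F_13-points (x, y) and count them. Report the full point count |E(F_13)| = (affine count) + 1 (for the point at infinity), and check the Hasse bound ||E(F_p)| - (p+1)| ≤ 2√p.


Affine points = {(2, 5), (2, 8), (4, 3), (4, 10), (8, 1), (8, 12), (9, 0), (10, 1), (10, 12), (11, 6), (11, 7)}; affine count = 11; |E(F_13)| = 12.

Discriminant check: Δ ∝ 4a³ + 27b² = 4·3³ + 27·11² = 4·27 + 27·121 ≡ 8 (mod 13). Nonzero ⇒ E is nonsingular.
For each x ∈ F_13, compute rhs = x³ + 3·x + 11 mod 13, then count y ∈ F_13 with y² ≡ rhs.
  x = 0: rhs = 11, matching y values: none (0 points).
  x = 1: rhs = 2, matching y values: none (0 points).
  x = 2: rhs = 12, matching y values: 5, 8 (2 points).
  x = 3: rhs = 8, matching y values: none (0 points).
  x = 4: rhs = 9, matching y values: 3, 10 (2 points).
  x = 5: rhs = 8, matching y values: none (0 points).
  x = 6: rhs = 11, matching y values: none (0 points).
  x = 7: rhs = 11, matching y values: none (0 points).
  x = 8: rhs = 1, matching y values: 1, 12 (2 points).
  x = 9: rhs = 0, matching y values: 0 (1 points).
  x = 10: rhs = 1, matching y values: 1, 12 (2 points).
  x = 11: rhs = 10, matching y values: 6, 7 (2 points).
  x = 12: rhs = 7, matching y values: none (0 points).
Total affine count: 11.
Full point count |E(F_13)| = 11 + 1 = 12.
Hasse bound: |12 − (13+1)| = |-2| = 2 ≤ 2√13 ≈ 7.2111 ✓.


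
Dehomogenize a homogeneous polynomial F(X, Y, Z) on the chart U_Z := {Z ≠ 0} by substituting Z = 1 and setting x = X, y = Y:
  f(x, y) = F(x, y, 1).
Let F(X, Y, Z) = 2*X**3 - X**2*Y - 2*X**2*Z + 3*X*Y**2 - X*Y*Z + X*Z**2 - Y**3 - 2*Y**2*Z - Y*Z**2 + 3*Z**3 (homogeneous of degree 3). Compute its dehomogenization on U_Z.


f(x, y) = 2*x**3 - x**2*y - 2*x**2 + 3*x*y**2 - x*y + x - y**3 - 2*y**2 - y + 3

On U_Z we set Z = 1. Each monomial c·X^i·Y^j·Z^k in F becomes c·x^i·y^j·1^k = c·x^i·y^j.
Substituting Z = 1: F(X, Y, 1) = 2*x**3 - x**2*y - 2*x**2 + 3*x*y**2 - x*y + x - y**3 - 2*y**2 - y + 3.
Note: deg(f) ≤ deg(F) = 3; strict inequality happens when F is divisible by Z (lost terms).


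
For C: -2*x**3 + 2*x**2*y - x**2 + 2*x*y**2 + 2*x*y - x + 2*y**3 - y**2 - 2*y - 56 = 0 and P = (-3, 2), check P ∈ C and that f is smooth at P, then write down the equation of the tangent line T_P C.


Tangent line at P: -61*x + 6*y - 195 = 0.

Step 1: f(-3, 2) = 0, so P lies on C.
Step 2: partial derivatives
  f_x(x, y) = -6*x**2 + 4*x*y - 2*x + 2*y**2 + 2*y - 1, f_y(x, y) = 2*x**2 + 4*x*y + 2*x + 6*y**2 - 2*y - 2.
  f_x(P) = -61, f_y(P) = 6 (gradient nonzero, so P is smooth).
Step 3: tangent line at P: -61·(x − -3) + 6·(y − 2) = 0.
Expanding: -61*x + 6*y - 195 = 0.


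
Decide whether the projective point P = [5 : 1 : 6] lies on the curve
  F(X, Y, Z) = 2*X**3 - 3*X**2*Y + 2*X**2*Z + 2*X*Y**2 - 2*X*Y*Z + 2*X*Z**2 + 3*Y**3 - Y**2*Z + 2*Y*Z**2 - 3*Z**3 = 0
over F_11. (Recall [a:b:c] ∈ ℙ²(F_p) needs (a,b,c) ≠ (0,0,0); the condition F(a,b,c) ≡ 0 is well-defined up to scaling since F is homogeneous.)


F(5,1,6) ≡ 8 (mod 11); P is NOT on the curve.

Evaluate F(5, 1, 6) term-by-term (mod 11).
  2*X**3 ↦ 2·125·1·1 = 250
  -3*X**2*Y ↦ -3·25·1·1 = -75
  2*X**2*Z ↦ 2·25·1·6 = 300
  2*X*Y**2 ↦ 2·5·1·1 = 10
  -2*X*Y*Z ↦ -2·5·1·6 = -60
  2*X*Z**2 ↦ 2·5·1·36 = 360
  3*Y**3 ↦ 3·1·1·1 = 3
  -Y**2*Z ↦ -1·1·1·6 = -6
  2*Y*Z**2 ↦ 2·1·1·36 = 72
  -3*Z**3 ↦ -3·1·1·216 = -648
Sum: F(5, 1, 6) = (250) + (-75) + (300) + (10) + (-60) + (360) + (3) + (-6) + (72) + (-648) = 206.
Reducing mod 11: 206 ≡ 8 (mod 11).
Since F(a, b, c) ≡ 8 ≠ 0 (mod 11), P does NOT lie on the curve.


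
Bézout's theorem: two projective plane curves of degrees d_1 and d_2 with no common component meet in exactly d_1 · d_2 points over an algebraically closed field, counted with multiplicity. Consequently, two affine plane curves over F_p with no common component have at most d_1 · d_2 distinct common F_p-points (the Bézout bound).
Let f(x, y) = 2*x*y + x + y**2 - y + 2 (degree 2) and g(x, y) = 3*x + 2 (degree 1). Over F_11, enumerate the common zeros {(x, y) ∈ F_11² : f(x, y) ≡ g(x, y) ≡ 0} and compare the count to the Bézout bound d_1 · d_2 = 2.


Common zeros: {(3, 1), (3, 5)}; count = 2; Bézout bound = 2.

deg(f) = 2, deg(g) = 1, so Bézout bound = 2.
Scan x ∈ F_11. For each x, list the y ∈ F_11 with f(x, y) ≡ 0 and those with g(x, y) ≡ 0 (mod 11); the common zeros in that column are the intersection.
  x = 0: f ≡ 0 at y ∈ {5, 7}; g ≡ 0 at y ∈ ∅; common: ∅.
  x = 1: f ≡ 0 at y ∈ {5}; g ≡ 0 at y ∈ ∅; common: ∅.
  x = 2: f ≡ 0 at y ∈ {3, 5}; g ≡ 0 at y ∈ ∅; common: ∅.
  x = 3: f ≡ 0 at y ∈ {1, 5}; g ≡ 0 at y ∈ {0, 1, 2, 3, 4, 5, 6, 7, 8, 9, 10}; common: {1, 5}.
  x = 4: f ≡ 0 at y ∈ {5, 10}; g ≡ 0 at y ∈ ∅; common: ∅.
  x = 5: f ≡ 0 at y ∈ {5, 8}; g ≡ 0 at y ∈ ∅; common: ∅.
  x = 6: f ≡ 0 at y ∈ {5, 6}; g ≡ 0 at y ∈ ∅; common: ∅.
  x = 7: f ≡ 0 at y ∈ {4, 5}; g ≡ 0 at y ∈ ∅; common: ∅.
  x = 8: f ≡ 0 at y ∈ {2, 5}; g ≡ 0 at y ∈ ∅; common: ∅.
  x = 9: f ≡ 0 at y ∈ {0, 5}; g ≡ 0 at y ∈ ∅; common: ∅.
  x = 10: f ≡ 0 at y ∈ {5, 9}; g ≡ 0 at y ∈ ∅; common: ∅.
Collecting: common zeros = {(3, 1), (3, 5)}, so the count is 2.
Comparison with the Bézout bound: 2 ≤ 2 = deg(f)·deg(g), as expected for curves with no common component (the bound is attained).


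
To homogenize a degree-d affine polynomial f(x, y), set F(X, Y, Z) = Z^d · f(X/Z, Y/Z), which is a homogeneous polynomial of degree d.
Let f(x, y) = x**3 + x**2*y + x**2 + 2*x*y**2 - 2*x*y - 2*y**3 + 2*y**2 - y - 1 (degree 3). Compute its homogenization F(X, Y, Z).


F(X, Y, Z) = X**3 + X**2*Y + X**2*Z + 2*X*Y**2 - 2*X*Y*Z - 2*Y**3 + 2*Y**2*Z - Y*Z**2 - Z**3

deg(f) = 3.
Substitute x = X/Z, y = Y/Z into f, then multiply by Z^3.
  monomial 1·x^3·y^0 ↦ 1·X^3·Y^0·Z^0.
  monomial 1·x^2·y^1 ↦ 1·X^2·Y^1·Z^0.
  monomial 1·x^2·y^0 ↦ 1·X^2·Y^0·Z^1.
  monomial 2·x^1·y^2 ↦ 2·X^1·Y^2·Z^0.
  monomial -2·x^1·y^1 ↦ -2·X^1·Y^1·Z^1.
  monomial -2·x^0·y^3 ↦ -2·X^0·Y^3·Z^0.
  monomial 2·x^0·y^2 ↦ 2·X^0·Y^2·Z^1.
  monomial -1·x^0·y^1 ↦ -1·X^0·Y^1·Z^2.
  monomial -1·x^0·y^0 ↦ -1·X^0·Y^0·Z^3.
Collecting: F(X, Y, Z) = X**3 + X**2*Y + X**2*Z + 2*X*Y**2 - 2*X*Y*Z - 2*Y**3 + 2*Y**2*Z - Y*Z**2 - Z**3.


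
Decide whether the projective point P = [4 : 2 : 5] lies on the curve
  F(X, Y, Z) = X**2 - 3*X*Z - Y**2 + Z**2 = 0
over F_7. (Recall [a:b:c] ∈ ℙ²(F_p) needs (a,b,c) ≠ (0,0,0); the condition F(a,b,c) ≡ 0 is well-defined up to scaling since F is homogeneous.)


F(4,2,5) ≡ 5 (mod 7); P is NOT on the curve.

Evaluate F(4, 2, 5) term-by-term (mod 7).
  X**2 ↦ 1·16·1·1 = 16
  -3*X*Z ↦ -3·4·1·5 = -60
  -Y**2 ↦ -1·1·4·1 = -4
  Z**2 ↦ 1·1·1·25 = 25
Sum: F(4, 2, 5) = (16) + (-60) + (-4) + (25) = -23.
Reducing mod 7: -23 ≡ 5 (mod 7).
Since F(a, b, c) ≡ 5 ≠ 0 (mod 7), P does NOT lie on the curve.


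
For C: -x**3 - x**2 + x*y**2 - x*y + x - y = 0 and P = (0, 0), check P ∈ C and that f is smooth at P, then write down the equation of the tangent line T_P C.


Tangent line at P: x - y = 0.

Step 1: f(0, 0) = 0, so P lies on C.
Step 2: partial derivatives
  f_x(x, y) = -3*x**2 - 2*x + y**2 - y + 1, f_y(x, y) = 2*x*y - x - 1.
  f_x(P) = 1, f_y(P) = -1 (gradient nonzero, so P is smooth).
Step 3: tangent line at P: 1·(x − 0) + -1·(y − 0) = 0.
Expanding: x - y = 0.


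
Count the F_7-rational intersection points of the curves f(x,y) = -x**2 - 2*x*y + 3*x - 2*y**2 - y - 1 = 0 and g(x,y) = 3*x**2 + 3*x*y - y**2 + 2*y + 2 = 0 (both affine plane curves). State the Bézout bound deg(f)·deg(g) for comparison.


Common zeros: ∅; count = 0; Bézout bound = 4.

deg(f) = 2, deg(g) = 2, so Bézout bound = 4.
Scan x ∈ F_7. For each x, list the y ∈ F_7 with f(x, y) ≡ 0 and those with g(x, y) ≡ 0 (mod 7); the common zeros in that column are the intersection.
  x = 0: f ≡ 0 at y ∈ {5}; g ≡ 0 at y ∈ ∅; common: ∅.
  x = 1: f ≡ 0 at y ∈ ∅; g ≡ 0 at y ∈ ∅; common: ∅.
  x = 2: f ≡ 0 at y ∈ ∅; g ≡ 0 at y ∈ {0, 1}; common: ∅.
  x = 3: f ≡ 0 at y ∈ ∅; g ≡ 0 at y ∈ ∅; common: ∅.
  x = 4: f ≡ 0 at y ∈ ∅; g ≡ 0 at y ∈ {1, 6}; common: ∅.
  x = 5: f ≡ 0 at y ∈ ∅; g ≡ 0 at y ∈ {0, 3}; common: ∅.
  x = 6: f ≡ 0 at y ∈ ∅; g ≡ 0 at y ∈ {3}; common: ∅.
Collecting: common zeros = ∅, so the count is 0.
Comparison with the Bézout bound: 0 ≤ 4 = deg(f)·deg(g), as expected for curves with no common component (the affine F_7-count falls short of the bound because intersections may lie at infinity, over extension fields, or carry multiplicity).


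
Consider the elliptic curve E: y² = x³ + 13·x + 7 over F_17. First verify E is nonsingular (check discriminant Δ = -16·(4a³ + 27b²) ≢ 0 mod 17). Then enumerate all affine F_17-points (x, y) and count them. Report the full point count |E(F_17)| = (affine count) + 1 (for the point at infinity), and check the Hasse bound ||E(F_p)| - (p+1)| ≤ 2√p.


Affine points = {(1, 2), (1, 15), (4, 2), (4, 15), (7, 4), (7, 13), (10, 7), (10, 10), (11, 6), (11, 11), (12, 2), (12, 15), (14, 3), (14, 14)}; affine count = 14; |E(F_17)| = 15.

Discriminant check: Δ ∝ 4a³ + 27b² = 4·13³ + 27·7² = 4·2197 + 27·49 ≡ 13 (mod 17). Nonzero ⇒ E is nonsingular.
For each x ∈ F_17, compute rhs = x³ + 13·x + 7 mod 17, then count y ∈ F_17 with y² ≡ rhs.
  x = 0: rhs = 7, matching y values: none (0 points).
  x = 1: rhs = 4, matching y values: 2, 15 (2 points).
  x = 2: rhs = 7, matching y values: none (0 points).
  x = 3: rhs = 5, matching y values: none (0 points).
  x = 4: rhs = 4, matching y values: 2, 15 (2 points).
  x = 5: rhs = 10, matching y values: none (0 points).
  x = 6: rhs = 12, matching y values: none (0 points).
  x = 7: rhs = 16, matching y values: 4, 13 (2 points).
  x = 8: rhs = 11, matching y values: none (0 points).
  x = 9: rhs = 3, matching y values: none (0 points).
  x = 10: rhs = 15, matching y values: 7, 10 (2 points).
  x = 11: rhs = 2, matching y values: 6, 11 (2 points).
  x = 12: rhs = 4, matching y values: 2, 15 (2 points).
  x = 13: rhs = 10, matching y values: none (0 points).
  x = 14: rhs = 9, matching y values: 3, 14 (2 points).
  x = 15: rhs = 7, matching y values: none (0 points).
  x = 16: rhs = 10, matching y values: none (0 points).
Total affine count: 14.
Full point count |E(F_17)| = 14 + 1 = 15.
Hasse bound: |15 − (17+1)| = |-3| = 3 ≤ 2√17 ≈ 8.2462 ✓.


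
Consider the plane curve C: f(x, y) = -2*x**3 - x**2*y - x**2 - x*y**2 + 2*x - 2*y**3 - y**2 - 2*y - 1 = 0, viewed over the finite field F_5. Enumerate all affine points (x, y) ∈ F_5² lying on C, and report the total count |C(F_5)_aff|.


Affine F_5-points: {(0, 2), (0, 3), (3, 1), (4, 3)}; count = 4.

For each of the 25 pairs (x, y) ∈ F_5², evaluate f(x, y) mod 5. Record the zeros.
  x = 0: [0↦4, 1↦4, 2↦0, 3↦0, 4↦2]  zeros at y ∈ {2, 3}
  x = 1: [0↦3, 1↦1, 2↦3, 3↦2, 4↦1]  zeros at y ∈ ∅
  x = 2: [0↦3, 1↦2, 2↦3, 3↦4, 4↦3]  zeros at y ∈ ∅
  x = 3: [0↦2, 1↦0, 2↦3, 3↦4, 4↦1]  zeros at y ∈ {1}
  x = 4: [0↦3, 1↦3, 2↦1, 3↦0, 4↦3]  zeros at y ∈ {3}
Collecting zeros: affine points = {(0, 2), (0, 3), (3, 1), (4, 3)}.
Total count |C(F_5)_aff| = 4.


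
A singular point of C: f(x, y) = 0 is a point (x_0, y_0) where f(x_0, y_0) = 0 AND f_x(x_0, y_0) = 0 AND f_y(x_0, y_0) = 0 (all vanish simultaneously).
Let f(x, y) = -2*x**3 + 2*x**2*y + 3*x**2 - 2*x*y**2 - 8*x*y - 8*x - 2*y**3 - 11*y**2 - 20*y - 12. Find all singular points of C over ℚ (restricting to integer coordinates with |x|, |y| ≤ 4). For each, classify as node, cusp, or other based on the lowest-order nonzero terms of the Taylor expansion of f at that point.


Singular points: {(0, -2)}; classification: node.

Compute partial derivatives:
  f_x = -6*x**2 + 4*x*y + 6*x - 2*y**2 - 8*y - 8.
  f_y = 2*x**2 - 4*x*y - 8*x - 6*y**2 - 22*y - 20.
Scan x_0 ∈ {−4, ..., 4}. For each x_0, f_y(x_0, y) is a polynomial in y; find its integer roots y ∈ {−4, ..., 4}, then test f_x and f at those candidates.
  x = -4: f_y(-4, y) = -6*y**2 - 6*y + 44; no integer root y with |y| ≤ 4.
  x = -3: f_y(-3, y) = -6*y**2 - 10*y + 22; no integer root y with |y| ≤ 4.
  x = -2: f_y(-2, y) = -6*y**2 - 14*y + 4; no integer root y with |y| ≤ 4.
  x = -1: f_y(-1, y) = -6*y**2 - 18*y - 10; no integer root y with |y| ≤ 4.
  x = 0: f_y(0, y) = -6*y**2 - 22*y - 20; vanishes at y ∈ {-2}. (0, -2): f_x = 0, f = 0 — SINGULAR.
  x = 1: f_y(1, y) = -6*y**2 - 26*y - 26; no integer root y with |y| ≤ 4.
  x = 2: f_y(2, y) = -6*y**2 - 30*y - 28; no integer root y with |y| ≤ 4.
  x = 3: f_y(3, y) = -6*y**2 - 34*y - 26; no integer root y with |y| ≤ 4.
  x = 4: f_y(4, y) = -6*y**2 - 38*y - 20; no integer root y with |y| ≤ 4.
Only singular point on the grid: (0, -2).
Classify: substitute x = 0 + u, y = -2 + v and expand: f = -2*u**3 + 2*u**2*v - u**2 - 2*u*v**2 - 2*v**3 + v**2.
No constant or linear terms (consistent with a singular point). Quadratic part: -u**2 + v**2. Cubic part: -2*u**3 + 2*u**2*v - 2*u*v**2 - 2*v**3.
The quadratic part v**2 - u**2 = (v − u)(v + u) splits into two distinct linear factors, so there are two distinct tangent lines y − -2 = ±(x − 0) — this is a node (ordinary double point).
Classification: node.


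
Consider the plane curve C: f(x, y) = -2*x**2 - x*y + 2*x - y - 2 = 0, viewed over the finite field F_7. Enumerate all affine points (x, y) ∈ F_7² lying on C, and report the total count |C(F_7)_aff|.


Affine F_7-points: {(0, 5), (1, 6), (2, 5), (3, 0), (4, 6), (5, 0)}; count = 6.

For each of the 49 pairs (x, y) ∈ F_7², evaluate f(x, y) mod 7. Record the zeros.
  x = 0: [0↦5, 1↦4, 2↦3, 3↦2, 4↦1, 5↦0, 6↦6]  zeros at y ∈ {5}
  x = 1: [0↦5, 1↦3, 2↦1, 3↦6, 4↦4, 5↦2, 6↦0]  zeros at y ∈ {6}
  x = 2: [0↦1, 1↦5, 2↦2, 3↦6, 4↦3, 5↦0, 6↦4]  zeros at y ∈ {5}
  x = 3: [0↦0, 1↦3, 2↦6, 3↦2, 4↦5, 5↦1, 6↦4]  zeros at y ∈ {0}
  x = 4: [0↦2, 1↦4, 2↦6, 3↦1, 4↦3, 5↦5, 6↦0]  zeros at y ∈ {6}
  x = 5: [0↦0, 1↦1, 2↦2, 3↦3, 4↦4, 5↦5, 6↦6]  zeros at y ∈ {0}
  x = 6: [0↦1, 1↦1, 2↦1, 3↦1, 4↦1, 5↦1, 6↦1]  zeros at y ∈ ∅
Collecting zeros: affine points = {(0, 5), (1, 6), (2, 5), (3, 0), (4, 6), (5, 0)}.
Total count |C(F_7)_aff| = 6.


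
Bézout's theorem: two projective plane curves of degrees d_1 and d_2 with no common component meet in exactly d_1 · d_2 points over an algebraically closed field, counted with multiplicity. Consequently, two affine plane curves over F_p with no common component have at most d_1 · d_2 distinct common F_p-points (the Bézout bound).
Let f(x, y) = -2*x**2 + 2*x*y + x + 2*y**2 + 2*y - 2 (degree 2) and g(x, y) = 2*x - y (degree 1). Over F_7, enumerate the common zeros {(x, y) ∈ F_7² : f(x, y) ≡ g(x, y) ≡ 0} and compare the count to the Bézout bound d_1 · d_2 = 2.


Common zeros: {(5, 3)}; count = 1; Bézout bound = 2.

deg(f) = 2, deg(g) = 1, so Bézout bound = 2.
Scan x ∈ F_7. For each x, list the y ∈ F_7 with f(x, y) ≡ 0 and those with g(x, y) ≡ 0 (mod 7); the common zeros in that column are the intersection.
  x = 0: f ≡ 0 at y ∈ ∅; g ≡ 0 at y ∈ {0}; common: ∅.
  x = 1: f ≡ 0 at y ∈ ∅; g ≡ 0 at y ∈ {2}; common: ∅.
  x = 2: f ≡ 0 at y ∈ {1, 3}; g ≡ 0 at y ∈ {4}; common: ∅.
  x = 3: f ≡ 0 at y ∈ {1, 2}; g ≡ 0 at y ∈ {6}; common: ∅.
  x = 4: f ≡ 0 at y ∈ {4, 5}; g ≡ 0 at y ∈ {1}; common: ∅.
  x = 5: f ≡ 0 at y ∈ {3, 5}; g ≡ 0 at y ∈ {3}; common: {3}.
  x = 6: f ≡ 0 at y ∈ ∅; g ≡ 0 at y ∈ {5}; common: ∅.
Collecting: common zeros = {(5, 3)}, so the count is 1.
Comparison with the Bézout bound: 1 ≤ 2 = deg(f)·deg(g), as expected for curves with no common component (the affine F_7-count falls short of the bound because intersections may lie at infinity, over extension fields, or carry multiplicity).
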